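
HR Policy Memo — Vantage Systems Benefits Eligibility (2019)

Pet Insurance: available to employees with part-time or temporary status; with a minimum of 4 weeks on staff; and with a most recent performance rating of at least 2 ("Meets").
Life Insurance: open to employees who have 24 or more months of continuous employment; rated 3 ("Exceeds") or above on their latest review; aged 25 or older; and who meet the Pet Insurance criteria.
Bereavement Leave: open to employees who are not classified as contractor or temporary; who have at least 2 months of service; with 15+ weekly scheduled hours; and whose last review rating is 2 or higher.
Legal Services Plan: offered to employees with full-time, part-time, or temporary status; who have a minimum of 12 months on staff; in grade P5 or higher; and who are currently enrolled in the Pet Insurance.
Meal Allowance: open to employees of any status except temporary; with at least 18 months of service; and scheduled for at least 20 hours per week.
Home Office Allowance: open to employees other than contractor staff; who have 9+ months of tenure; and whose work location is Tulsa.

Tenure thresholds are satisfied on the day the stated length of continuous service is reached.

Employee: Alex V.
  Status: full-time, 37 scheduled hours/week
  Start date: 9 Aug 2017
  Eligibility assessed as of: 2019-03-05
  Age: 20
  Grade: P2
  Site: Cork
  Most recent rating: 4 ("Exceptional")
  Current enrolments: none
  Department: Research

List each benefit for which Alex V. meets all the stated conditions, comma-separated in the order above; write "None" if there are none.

Service from 9 Aug 2017 to 2019-03-05: 573 days.
Pet Insurance — status full-time ✗ (requires part-time or temporary) → not eligible.
Life Insurance — service 573 days < 24 months (≈720 days) ✗ → not eligible.
Bereavement Leave — status full-time ✓ (not excluded); service 573 days ≥ 2 months (≈60 days) ✓; 37 hrs/wk ≥ 15 ✓; rating 4 ≥ 2 ✓ → eligible.
Legal Services Plan — status full-time ✓; service 573 days ≥ 12 months (≈360 days) ✓; grade P2 < P5 ✗ → not eligible.
Meal Allowance — status full-time ✓ (not excluded); service 573 days ≥ 18 months (≈540 days) ✓; 37 hrs/wk ≥ 20 ✓ → eligible.
Home Office Allowance — status full-time ✓ (not excluded); service 573 days ≥ 9 months (≈270 days) ✓; site Cork ✗ (not Tulsa) → not eligible.

Bereavement Leave, Meal Allowance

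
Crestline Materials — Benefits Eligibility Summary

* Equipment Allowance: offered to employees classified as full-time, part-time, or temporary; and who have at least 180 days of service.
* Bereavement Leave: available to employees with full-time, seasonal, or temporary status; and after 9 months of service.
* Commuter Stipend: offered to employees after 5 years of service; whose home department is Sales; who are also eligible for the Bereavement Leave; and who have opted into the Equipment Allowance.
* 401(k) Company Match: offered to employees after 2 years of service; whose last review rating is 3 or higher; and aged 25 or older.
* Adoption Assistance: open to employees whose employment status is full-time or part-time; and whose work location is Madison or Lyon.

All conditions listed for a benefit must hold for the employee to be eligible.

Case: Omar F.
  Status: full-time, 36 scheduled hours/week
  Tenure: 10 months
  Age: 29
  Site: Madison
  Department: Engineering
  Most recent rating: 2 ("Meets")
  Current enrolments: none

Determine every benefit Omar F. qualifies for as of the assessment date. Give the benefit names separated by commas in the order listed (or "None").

Equipment Allowance, Bereavement Leave, Adoption Assistance

Equipment Allowance — status full-time ✓; service 10 months ≥ 180 days ✓ → eligible.
Bereavement Leave — status full-time ✓; service 10 months ≥ 9 months ✓ → eligible.
Commuter Stipend — service 10 months < 5 years (≈1825 days) ✗ → not eligible.
401(k) Company Match — service 10 months < 2 years (≈730 days) ✗ → not eligible.
Adoption Assistance — status full-time ✓; site Madison ✓ → eligible.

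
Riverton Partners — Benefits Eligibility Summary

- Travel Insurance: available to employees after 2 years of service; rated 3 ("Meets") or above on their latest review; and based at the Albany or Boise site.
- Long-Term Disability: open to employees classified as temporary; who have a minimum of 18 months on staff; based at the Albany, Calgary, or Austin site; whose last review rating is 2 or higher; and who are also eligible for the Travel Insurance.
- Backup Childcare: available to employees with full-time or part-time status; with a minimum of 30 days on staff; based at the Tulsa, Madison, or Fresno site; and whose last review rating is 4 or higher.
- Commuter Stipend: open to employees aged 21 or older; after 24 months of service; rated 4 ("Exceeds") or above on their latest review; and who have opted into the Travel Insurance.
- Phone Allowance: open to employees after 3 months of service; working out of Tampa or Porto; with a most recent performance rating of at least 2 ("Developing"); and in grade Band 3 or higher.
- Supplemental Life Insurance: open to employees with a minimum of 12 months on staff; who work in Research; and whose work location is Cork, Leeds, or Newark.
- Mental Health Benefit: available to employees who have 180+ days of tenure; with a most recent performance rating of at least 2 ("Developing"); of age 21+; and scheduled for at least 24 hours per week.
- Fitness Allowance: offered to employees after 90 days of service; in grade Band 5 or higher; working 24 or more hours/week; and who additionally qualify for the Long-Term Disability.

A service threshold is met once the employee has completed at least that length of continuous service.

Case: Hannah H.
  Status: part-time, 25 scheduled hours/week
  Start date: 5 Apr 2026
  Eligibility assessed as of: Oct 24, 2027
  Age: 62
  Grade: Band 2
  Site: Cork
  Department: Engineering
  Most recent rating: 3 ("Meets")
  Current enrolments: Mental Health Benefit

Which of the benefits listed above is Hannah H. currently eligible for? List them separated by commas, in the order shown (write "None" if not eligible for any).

Service from 5 Apr 2026 to Oct 24, 2027: 567 days.
Travel Insurance — service 567 days < 2 years (≈730 days) ✗ → not eligible.
Long-Term Disability — status part-time ✗ (requires temporary) → not eligible.
Backup Childcare — status part-time ✓; service 567 days ≥ 30 days ✓; site Cork ✗ (not Tulsa, Madison, or Fresno) → not eligible.
Commuter Stipend — age 62 ≥ 21 ✓; service 567 days < 24 months (≈720 days) ✗ → not eligible.
Phone Allowance — service 567 days ≥ 3 months (≈90 days) ✓; site Cork ✗ (not Tampa or Porto) → not eligible.
Supplemental Life Insurance — service 567 days ≥ 12 months (≈360 days) ✓; dept Engineering ✗ → not eligible.
Mental Health Benefit — service 567 days ≥ 180 days ✓; rating 3 ≥ 2 ✓; age 62 ≥ 21 ✓; 25 hrs/wk ≥ 24 ✓ → eligible.
Fitness Allowance — service 567 days ≥ 90 days ✓; grade Band 2 < Band 5 ✗ → not eligible.

Mental Health Benefit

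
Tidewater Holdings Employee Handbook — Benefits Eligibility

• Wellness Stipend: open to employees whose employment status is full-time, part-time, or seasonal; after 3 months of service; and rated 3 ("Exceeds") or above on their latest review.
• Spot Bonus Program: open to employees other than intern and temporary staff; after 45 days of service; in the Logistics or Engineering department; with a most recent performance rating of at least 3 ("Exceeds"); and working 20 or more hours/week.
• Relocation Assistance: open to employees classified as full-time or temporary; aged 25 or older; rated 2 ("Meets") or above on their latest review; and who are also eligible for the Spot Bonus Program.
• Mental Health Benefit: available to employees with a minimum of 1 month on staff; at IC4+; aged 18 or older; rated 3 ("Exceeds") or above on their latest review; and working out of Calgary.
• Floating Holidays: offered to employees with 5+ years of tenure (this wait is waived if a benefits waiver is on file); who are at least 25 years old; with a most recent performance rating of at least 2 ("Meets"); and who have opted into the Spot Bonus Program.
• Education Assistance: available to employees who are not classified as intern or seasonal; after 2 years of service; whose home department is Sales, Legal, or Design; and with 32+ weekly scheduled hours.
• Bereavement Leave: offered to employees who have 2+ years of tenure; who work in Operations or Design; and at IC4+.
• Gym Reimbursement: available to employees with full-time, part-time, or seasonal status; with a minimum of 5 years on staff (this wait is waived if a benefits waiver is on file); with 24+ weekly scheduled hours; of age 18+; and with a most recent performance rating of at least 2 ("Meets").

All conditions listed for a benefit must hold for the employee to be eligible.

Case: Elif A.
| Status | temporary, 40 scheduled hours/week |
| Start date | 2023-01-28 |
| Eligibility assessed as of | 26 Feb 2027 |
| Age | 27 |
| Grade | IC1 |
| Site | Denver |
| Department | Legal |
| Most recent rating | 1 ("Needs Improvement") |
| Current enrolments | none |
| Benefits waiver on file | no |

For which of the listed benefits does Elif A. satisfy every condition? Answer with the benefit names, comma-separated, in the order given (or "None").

Education Assistance

Service from 2023-01-28 to 26 Feb 2027: 1490 days.
Wellness Stipend — status temporary ✗ (requires full-time, part-time, or seasonal) → not eligible.
Spot Bonus Program — status temporary ✗ (excluded) → not eligible.
Relocation Assistance — status temporary ✓; age 27 ≥ 25 ✓; rating 1 < 2 ✗ → not eligible.
Mental Health Benefit — service 1490 days ≥ 1 month (≈30 days) ✓; grade IC1 < IC4 ✗ → not eligible.
Floating Holidays — no waiver, service 1490 days < 5 years (≈1825 days) ✗ → not eligible.
Education Assistance — status temporary ✓ (not excluded); service 1490 days ≥ 2 years (≈730 days) ✓; dept Legal ✓; 40 hrs/wk ≥ 32 ✓ → eligible.
Bereavement Leave — service 1490 days ≥ 2 years (≈730 days) ✓; dept Legal ✗ → not eligible.
Gym Reimbursement — status temporary ✗ (requires full-time, part-time, or seasonal) → not eligible.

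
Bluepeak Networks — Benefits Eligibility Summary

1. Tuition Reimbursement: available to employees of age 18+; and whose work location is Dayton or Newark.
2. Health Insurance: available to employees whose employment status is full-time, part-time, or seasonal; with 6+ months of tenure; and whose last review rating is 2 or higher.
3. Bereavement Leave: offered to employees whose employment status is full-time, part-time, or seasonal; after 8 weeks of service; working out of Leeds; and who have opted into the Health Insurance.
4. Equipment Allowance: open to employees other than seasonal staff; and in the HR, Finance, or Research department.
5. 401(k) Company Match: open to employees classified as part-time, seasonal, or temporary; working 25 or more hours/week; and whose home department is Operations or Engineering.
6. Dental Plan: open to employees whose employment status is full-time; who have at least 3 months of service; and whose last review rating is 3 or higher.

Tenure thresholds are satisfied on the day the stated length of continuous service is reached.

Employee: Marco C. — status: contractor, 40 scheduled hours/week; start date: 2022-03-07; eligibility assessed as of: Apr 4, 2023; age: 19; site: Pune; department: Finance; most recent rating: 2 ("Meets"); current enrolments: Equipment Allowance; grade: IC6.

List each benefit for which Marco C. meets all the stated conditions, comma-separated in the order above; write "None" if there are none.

Equipment Allowance

Service from 2022-03-07 to Apr 4, 2023: 393 days.
Tuition Reimbursement — age 19 ≥ 18 ✓; site Pune ✗ (not Dayton or Newark) → not eligible.
Health Insurance — status contractor ✗ (requires full-time, part-time, or seasonal) → not eligible.
Bereavement Leave — status contractor ✗ (requires full-time, part-time, or seasonal) → not eligible.
Equipment Allowance — status contractor ✓ (not excluded); dept Finance ✓ → eligible.
401(k) Company Match — status contractor ✗ (requires part-time, seasonal, or temporary) → not eligible.
Dental Plan — status contractor ✗ (requires full-time) → not eligible.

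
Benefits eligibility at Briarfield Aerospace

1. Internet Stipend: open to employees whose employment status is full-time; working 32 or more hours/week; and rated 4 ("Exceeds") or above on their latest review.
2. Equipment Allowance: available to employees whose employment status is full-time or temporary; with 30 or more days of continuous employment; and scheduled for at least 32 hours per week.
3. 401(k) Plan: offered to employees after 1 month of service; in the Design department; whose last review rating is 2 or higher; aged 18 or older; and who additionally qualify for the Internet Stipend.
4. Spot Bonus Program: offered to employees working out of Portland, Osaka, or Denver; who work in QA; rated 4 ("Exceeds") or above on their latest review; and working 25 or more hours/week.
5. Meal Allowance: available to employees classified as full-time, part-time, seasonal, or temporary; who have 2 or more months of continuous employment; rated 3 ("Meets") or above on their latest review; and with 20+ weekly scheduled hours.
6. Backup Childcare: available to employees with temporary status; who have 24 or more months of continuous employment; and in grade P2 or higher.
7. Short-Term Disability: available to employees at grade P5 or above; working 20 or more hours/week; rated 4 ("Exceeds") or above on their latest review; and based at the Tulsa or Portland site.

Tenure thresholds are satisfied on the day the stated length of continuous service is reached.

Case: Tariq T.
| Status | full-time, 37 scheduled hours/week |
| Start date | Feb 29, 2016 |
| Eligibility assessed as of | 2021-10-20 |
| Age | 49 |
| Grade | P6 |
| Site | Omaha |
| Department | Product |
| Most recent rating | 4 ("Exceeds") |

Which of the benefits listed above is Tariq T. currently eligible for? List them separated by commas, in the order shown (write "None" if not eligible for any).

Internet Stipend, Equipment Allowance, Meal Allowance

Service from Feb 29, 2016 to 2021-10-20: 2060 days.
Internet Stipend — status full-time ✓; 37 hrs/wk ≥ 32 ✓; rating 4 ≥ 4 ✓ → eligible.
Equipment Allowance — status full-time ✓; service 2060 days ≥ 30 days ✓; 37 hrs/wk ≥ 32 ✓ → eligible.
401(k) Plan — service 2060 days ≥ 1 month (≈30 days) ✓; dept Product ✗ → not eligible.
Spot Bonus Program — site Omaha ✗ (not Portland, Osaka, or Denver) → not eligible.
Meal Allowance — status full-time ✓; service 2060 days ≥ 2 months (≈60 days) ✓; rating 4 ≥ 3 ✓; 37 hrs/wk ≥ 20 ✓ → eligible.
Backup Childcare — status full-time ✗ (requires temporary) → not eligible.
Short-Term Disability — grade P6 ≥ P5 ✓; 37 hrs/wk ≥ 20 ✓; rating 4 ≥ 4 ✓; site Omaha ✗ (not Tulsa or Portland) → not eligible.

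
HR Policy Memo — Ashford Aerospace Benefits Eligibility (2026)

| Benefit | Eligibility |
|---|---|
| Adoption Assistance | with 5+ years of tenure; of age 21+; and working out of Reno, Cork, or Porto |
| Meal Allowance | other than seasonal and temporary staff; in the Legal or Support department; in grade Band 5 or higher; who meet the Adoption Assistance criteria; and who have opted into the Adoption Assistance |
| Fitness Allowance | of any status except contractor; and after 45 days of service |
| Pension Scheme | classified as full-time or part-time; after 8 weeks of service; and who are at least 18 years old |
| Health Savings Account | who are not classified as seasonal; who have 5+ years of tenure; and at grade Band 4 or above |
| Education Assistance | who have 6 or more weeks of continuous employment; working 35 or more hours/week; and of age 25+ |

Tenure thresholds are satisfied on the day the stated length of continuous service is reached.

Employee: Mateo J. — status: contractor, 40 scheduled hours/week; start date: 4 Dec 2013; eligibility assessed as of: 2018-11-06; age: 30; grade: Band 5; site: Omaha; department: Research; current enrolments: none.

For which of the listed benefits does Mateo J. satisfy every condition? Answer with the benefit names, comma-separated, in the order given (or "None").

Education Assistance

Service from 4 Dec 2013 to 2018-11-06: 1798 days.
Adoption Assistance — service 1798 days < 5 years (≈1825 days) ✗ → not eligible.
Meal Allowance — status contractor ✓ (not excluded); dept Research ✗ → not eligible.
Fitness Allowance — status contractor ✗ (excluded) → not eligible.
Pension Scheme — status contractor ✗ (requires full-time or part-time) → not eligible.
Health Savings Account — status contractor ✓ (not excluded); service 1798 days < 5 years (≈1825 days) ✗ → not eligible.
Education Assistance — service 1798 days ≥ 6 weeks (≈42 days) ✓; 40 hrs/wk ≥ 35 ✓; age 30 ≥ 25 ✓ → eligible.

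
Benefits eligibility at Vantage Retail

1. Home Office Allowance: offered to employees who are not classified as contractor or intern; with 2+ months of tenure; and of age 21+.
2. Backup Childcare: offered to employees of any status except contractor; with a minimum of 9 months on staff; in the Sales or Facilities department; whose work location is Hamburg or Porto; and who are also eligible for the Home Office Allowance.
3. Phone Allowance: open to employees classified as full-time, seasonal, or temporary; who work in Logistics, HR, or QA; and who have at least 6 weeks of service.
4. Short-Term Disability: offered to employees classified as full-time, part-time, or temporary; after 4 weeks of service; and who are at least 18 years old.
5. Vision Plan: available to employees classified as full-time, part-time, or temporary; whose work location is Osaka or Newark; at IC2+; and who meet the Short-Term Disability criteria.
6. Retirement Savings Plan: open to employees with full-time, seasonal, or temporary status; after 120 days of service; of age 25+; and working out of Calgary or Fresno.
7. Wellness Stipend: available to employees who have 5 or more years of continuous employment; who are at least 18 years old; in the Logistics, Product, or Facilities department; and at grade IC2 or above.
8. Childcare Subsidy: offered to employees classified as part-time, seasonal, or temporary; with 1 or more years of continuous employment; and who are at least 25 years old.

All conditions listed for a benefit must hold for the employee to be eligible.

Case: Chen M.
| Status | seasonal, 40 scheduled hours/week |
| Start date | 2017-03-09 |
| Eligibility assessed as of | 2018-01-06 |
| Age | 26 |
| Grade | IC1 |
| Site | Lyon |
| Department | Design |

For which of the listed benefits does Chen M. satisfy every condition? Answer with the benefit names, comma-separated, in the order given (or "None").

Service from 2017-03-09 to 2018-01-06: 303 days.
Home Office Allowance — status seasonal ✓ (not excluded); service 303 days ≥ 2 months (≈60 days) ✓; age 26 ≥ 21 ✓ → eligible.
Backup Childcare — status seasonal ✓ (not excluded); service 303 days ≥ 9 months (≈270 days) ✓; dept Design ✗ → not eligible.
Phone Allowance — status seasonal ✓; dept Design ✗ → not eligible.
Short-Term Disability — status seasonal ✗ (requires full-time, part-time, or temporary) → not eligible.
Vision Plan — status seasonal ✗ (requires full-time, part-time, or temporary) → not eligible.
Retirement Savings Plan — status seasonal ✓; service 303 days ≥ 120 days ✓; age 26 ≥ 25 ✓; site Lyon ✗ (not Calgary or Fresno) → not eligible.
Wellness Stipend — service 303 days < 5 years (≈1825 days) ✗ → not eligible.
Childcare Subsidy — status seasonal ✓; service 303 days < 1 year (≈365 days) ✗ → not eligible.

Home Office Allowance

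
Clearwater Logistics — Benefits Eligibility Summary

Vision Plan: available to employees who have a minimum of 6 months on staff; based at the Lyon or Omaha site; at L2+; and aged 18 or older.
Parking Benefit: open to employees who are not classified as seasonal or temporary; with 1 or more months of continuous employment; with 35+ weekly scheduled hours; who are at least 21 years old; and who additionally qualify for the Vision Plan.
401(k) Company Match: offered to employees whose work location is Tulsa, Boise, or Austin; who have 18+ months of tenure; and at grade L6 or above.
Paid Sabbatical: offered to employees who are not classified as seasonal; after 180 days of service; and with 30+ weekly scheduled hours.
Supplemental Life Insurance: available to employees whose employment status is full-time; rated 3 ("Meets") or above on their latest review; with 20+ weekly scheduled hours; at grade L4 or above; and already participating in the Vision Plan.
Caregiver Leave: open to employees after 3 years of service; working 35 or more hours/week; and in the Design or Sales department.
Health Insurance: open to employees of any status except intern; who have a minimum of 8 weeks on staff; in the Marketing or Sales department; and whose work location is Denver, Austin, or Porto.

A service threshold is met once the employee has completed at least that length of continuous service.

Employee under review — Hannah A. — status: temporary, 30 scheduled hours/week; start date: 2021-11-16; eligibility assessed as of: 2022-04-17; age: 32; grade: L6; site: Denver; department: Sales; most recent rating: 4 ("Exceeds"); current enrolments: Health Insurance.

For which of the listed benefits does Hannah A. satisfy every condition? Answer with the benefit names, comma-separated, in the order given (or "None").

Health Insurance

Service from 2021-11-16 to 2022-04-17: 152 days.
Vision Plan — service 152 days < 6 months (≈180 days) ✗ → not eligible.
Parking Benefit — status temporary ✗ (excluded) → not eligible.
401(k) Company Match — site Denver ✗ (not Tulsa, Boise, or Austin) → not eligible.
Paid Sabbatical — status temporary ✓ (not excluded); service 152 days < 180 days ✗ → not eligible.
Supplemental Life Insurance — status temporary ✗ (requires full-time) → not eligible.
Caregiver Leave — service 152 days < 3 years (≈1095 days) ✗ → not eligible.
Health Insurance — status temporary ✓ (not excluded); service 152 days ≥ 8 weeks (≈56 days) ✓; dept Sales ✓; site Denver ✓ → eligible.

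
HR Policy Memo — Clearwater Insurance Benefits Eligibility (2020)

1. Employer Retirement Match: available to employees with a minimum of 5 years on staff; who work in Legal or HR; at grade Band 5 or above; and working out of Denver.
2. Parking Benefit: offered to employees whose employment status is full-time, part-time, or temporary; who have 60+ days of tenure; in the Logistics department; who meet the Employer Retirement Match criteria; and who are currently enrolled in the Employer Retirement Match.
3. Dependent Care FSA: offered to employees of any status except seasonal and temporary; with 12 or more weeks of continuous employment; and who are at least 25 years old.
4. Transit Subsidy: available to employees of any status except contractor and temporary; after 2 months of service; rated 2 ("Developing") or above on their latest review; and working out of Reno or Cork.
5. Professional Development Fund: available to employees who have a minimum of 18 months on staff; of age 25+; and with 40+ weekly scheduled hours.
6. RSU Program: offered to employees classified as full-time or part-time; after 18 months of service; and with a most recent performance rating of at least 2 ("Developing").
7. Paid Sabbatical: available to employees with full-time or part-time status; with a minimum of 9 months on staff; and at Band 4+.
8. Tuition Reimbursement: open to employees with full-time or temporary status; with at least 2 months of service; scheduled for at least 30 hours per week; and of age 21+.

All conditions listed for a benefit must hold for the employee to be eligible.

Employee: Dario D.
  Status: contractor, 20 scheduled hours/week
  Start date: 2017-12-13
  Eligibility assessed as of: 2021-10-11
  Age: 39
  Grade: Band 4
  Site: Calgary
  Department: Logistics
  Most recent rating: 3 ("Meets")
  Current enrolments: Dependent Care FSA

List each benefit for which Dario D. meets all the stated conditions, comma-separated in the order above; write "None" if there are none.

Dependent Care FSA

Service from 2017-12-13 to 2021-10-11: 1398 days.
Employer Retirement Match — service 1398 days < 5 years (≈1825 days) ✗ → not eligible.
Parking Benefit — status contractor ✗ (requires full-time, part-time, or temporary) → not eligible.
Dependent Care FSA — status contractor ✓ (not excluded); service 1398 days ≥ 12 weeks (≈84 days) ✓; age 39 ≥ 25 ✓ → eligible.
Transit Subsidy — status contractor ✗ (excluded) → not eligible.
Professional Development Fund — service 1398 days ≥ 18 months (≈540 days) ✓; age 39 ≥ 25 ✓; 20 hrs/wk < 40 ✗ → not eligible.
RSU Program — status contractor ✗ (requires full-time or part-time) → not eligible.
Paid Sabbatical — status contractor ✗ (requires full-time or part-time) → not eligible.
Tuition Reimbursement — status contractor ✗ (requires full-time or temporary) → not eligible.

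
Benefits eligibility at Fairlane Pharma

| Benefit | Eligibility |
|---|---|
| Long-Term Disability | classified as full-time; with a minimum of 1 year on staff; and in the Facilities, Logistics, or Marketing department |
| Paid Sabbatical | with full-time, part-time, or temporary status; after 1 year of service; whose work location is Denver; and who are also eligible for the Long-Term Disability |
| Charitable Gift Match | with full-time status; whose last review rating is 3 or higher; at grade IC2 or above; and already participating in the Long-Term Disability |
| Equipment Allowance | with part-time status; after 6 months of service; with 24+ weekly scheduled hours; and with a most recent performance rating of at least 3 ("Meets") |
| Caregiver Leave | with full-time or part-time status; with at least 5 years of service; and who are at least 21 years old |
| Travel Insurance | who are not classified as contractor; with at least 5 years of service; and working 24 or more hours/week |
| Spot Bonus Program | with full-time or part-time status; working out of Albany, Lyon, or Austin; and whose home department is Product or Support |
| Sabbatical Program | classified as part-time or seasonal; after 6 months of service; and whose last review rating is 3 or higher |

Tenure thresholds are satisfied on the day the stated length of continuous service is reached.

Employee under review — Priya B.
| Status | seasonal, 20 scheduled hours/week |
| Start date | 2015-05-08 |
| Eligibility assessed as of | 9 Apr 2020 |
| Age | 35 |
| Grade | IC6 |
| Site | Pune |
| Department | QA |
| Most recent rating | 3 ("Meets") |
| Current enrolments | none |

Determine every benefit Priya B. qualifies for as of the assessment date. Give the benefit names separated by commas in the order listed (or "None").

Sabbatical Program

Service from 2015-05-08 to 9 Apr 2020: 1798 days.
Long-Term Disability — status seasonal ✗ (requires full-time) → not eligible.
Paid Sabbatical — status seasonal ✗ (requires full-time, part-time, or temporary) → not eligible.
Charitable Gift Match — status seasonal ✗ (requires full-time) → not eligible.
Equipment Allowance — status seasonal ✗ (requires part-time) → not eligible.
Caregiver Leave — status seasonal ✗ (requires full-time or part-time) → not eligible.
Travel Insurance — status seasonal ✓ (not excluded); service 1798 days < 5 years (≈1825 days) ✗ → not eligible.
Spot Bonus Program — status seasonal ✗ (requires full-time or part-time) → not eligible.
Sabbatical Program — status seasonal ✓; service 1798 days ≥ 6 months (≈180 days) ✓; rating 3 ≥ 3 ✓ → eligible.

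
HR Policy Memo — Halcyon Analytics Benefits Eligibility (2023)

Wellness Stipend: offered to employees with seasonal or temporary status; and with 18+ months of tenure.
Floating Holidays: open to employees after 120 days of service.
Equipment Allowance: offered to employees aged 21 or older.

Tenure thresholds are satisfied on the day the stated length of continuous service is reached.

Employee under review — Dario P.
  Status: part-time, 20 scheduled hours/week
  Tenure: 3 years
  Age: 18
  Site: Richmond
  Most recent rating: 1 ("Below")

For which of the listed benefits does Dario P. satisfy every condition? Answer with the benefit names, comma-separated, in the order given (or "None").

Floating Holidays

Wellness Stipend — status part-time ✗ (requires seasonal or temporary) → not eligible.
Floating Holidays — service 3 years ≥ 120 days ✓ → eligible.
Equipment Allowance — age 18 < 21 ✗ → not eligible.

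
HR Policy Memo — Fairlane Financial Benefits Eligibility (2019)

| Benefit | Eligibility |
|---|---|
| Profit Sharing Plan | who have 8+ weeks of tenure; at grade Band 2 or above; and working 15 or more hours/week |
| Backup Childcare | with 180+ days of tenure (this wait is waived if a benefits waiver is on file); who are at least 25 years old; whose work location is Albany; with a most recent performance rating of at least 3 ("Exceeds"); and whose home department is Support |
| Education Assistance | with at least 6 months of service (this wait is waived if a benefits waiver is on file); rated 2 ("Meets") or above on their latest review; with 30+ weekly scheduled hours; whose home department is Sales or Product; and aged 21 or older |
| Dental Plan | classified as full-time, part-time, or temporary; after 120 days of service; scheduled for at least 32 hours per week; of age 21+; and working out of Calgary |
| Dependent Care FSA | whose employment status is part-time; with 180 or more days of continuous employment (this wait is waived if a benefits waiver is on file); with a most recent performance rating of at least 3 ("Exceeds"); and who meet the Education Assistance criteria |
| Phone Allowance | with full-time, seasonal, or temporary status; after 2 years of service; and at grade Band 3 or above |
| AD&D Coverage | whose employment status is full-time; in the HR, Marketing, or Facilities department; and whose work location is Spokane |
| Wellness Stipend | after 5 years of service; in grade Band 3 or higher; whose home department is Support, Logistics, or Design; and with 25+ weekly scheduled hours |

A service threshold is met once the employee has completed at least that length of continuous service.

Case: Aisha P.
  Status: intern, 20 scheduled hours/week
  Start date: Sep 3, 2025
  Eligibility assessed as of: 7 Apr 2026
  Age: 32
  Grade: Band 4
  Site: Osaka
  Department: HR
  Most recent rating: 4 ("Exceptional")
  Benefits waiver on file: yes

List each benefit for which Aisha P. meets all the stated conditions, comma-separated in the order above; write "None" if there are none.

Profit Sharing Plan

Service from Sep 3, 2025 to 7 Apr 2026: 216 days.
Profit Sharing Plan — service 216 days ≥ 8 weeks (≈56 days) ✓; grade Band 4 ≥ Band 2 ✓; 20 hrs/wk ≥ 15 ✓ → eligible.
Backup Childcare — benefits waiver on file ✓; age 32 ≥ 25 ✓; site Osaka ✗ (not Albany) → not eligible.
Education Assistance — benefits waiver on file ✓; rating 4 ≥ 2 ✓; 20 hrs/wk < 30 ✗ → not eligible.
Dental Plan — status intern ✗ (requires full-time, part-time, or temporary) → not eligible.
Dependent Care FSA — status intern ✗ (requires part-time) → not eligible.
Phone Allowance — status intern ✗ (requires full-time, seasonal, or temporary) → not eligible.
AD&D Coverage — status intern ✗ (requires full-time) → not eligible.
Wellness Stipend — service 216 days < 5 years (≈1825 days) ✗ → not eligible.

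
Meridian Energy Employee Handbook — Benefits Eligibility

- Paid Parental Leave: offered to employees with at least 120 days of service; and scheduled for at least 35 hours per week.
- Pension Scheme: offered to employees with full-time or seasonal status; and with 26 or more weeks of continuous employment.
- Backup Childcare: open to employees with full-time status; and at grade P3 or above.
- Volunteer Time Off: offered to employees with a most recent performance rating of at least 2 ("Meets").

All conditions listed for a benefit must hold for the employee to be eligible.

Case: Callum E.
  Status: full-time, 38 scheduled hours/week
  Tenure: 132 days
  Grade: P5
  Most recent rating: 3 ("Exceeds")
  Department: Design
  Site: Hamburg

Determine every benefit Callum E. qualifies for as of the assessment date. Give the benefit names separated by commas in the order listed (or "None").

Paid Parental Leave — service 132 days ≥ 120 days ✓; 38 hrs/wk ≥ 35 ✓ → eligible.
Pension Scheme — status full-time ✓; service 132 days < 26 weeks (≈182 days) ✗ → not eligible.
Backup Childcare — status full-time ✓; grade P5 ≥ P3 ✓ → eligible.
Volunteer Time Off — rating 3 ≥ 2 ✓ → eligible.

Paid Parental Leave, Backup Childcare, Volunteer Time Off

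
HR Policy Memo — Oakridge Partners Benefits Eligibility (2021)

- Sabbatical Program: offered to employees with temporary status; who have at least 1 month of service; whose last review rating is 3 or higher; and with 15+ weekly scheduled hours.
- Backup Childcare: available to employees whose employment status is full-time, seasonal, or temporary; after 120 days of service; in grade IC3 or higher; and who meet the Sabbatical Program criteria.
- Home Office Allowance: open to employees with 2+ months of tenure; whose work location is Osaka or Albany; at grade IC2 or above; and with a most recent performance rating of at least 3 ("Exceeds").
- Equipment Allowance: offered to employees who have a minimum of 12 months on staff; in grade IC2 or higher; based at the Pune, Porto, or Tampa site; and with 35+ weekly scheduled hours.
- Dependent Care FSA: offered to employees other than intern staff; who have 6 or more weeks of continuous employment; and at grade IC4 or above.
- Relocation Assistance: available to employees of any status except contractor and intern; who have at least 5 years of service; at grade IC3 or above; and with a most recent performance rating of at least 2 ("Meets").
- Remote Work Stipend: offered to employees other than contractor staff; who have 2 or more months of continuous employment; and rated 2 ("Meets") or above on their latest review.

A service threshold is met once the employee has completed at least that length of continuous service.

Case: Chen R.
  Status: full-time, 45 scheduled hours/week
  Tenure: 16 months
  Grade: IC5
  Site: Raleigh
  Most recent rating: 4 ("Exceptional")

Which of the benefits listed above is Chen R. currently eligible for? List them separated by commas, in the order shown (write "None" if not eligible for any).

Sabbatical Program — status full-time ✗ (requires temporary) → not eligible.
Backup Childcare — status full-time ✓; service 16 months ≥ 120 days ✓; grade IC5 ≥ IC3 ✓; not eligible for Sabbatical Program ✗ → not eligible.
Home Office Allowance — service 16 months ≥ 2 months ✓; site Raleigh ✗ (not Osaka or Albany) → not eligible.
Equipment Allowance — service 16 months ≥ 12 months ✓; grade IC5 ≥ IC2 ✓; site Raleigh ✗ (not Pune, Porto, or Tampa) → not eligible.
Dependent Care FSA — status full-time ✓ (not excluded); service 16 months ≥ 6 weeks (≈42 days) ✓; grade IC5 ≥ IC4 ✓ → eligible.
Relocation Assistance — status full-time ✓ (not excluded); service 16 months < 5 years (≈1825 days) ✗ → not eligible.
Remote Work Stipend — status full-time ✓ (not excluded); service 16 months ≥ 2 months ✓; rating 4 ≥ 2 ✓ → eligible.

Dependent Care FSA, Remote Work Stipend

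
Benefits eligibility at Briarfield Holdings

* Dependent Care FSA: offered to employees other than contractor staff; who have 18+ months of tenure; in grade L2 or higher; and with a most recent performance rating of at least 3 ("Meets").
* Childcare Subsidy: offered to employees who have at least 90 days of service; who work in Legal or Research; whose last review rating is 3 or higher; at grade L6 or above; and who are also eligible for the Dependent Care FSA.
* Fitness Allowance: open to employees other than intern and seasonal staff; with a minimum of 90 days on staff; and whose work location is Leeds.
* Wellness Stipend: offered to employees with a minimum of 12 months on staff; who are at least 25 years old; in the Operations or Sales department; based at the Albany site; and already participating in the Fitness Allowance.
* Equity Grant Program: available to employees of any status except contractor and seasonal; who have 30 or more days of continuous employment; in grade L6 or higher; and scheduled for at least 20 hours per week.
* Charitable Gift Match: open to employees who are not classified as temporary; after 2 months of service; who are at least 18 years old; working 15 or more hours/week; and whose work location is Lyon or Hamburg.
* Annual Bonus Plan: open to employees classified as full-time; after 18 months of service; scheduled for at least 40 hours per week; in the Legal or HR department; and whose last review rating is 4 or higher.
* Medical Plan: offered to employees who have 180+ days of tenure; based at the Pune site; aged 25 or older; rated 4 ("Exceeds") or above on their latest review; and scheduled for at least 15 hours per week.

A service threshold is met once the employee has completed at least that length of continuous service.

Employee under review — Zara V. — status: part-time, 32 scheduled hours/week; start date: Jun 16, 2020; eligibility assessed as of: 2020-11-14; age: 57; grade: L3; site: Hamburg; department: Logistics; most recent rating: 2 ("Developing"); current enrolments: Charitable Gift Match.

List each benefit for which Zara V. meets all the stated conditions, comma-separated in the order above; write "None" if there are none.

Charitable Gift Match

Service from Jun 16, 2020 to 2020-11-14: 151 days.
Dependent Care FSA — status part-time ✓ (not excluded); service 151 days < 18 months (≈540 days) ✗ → not eligible.
Childcare Subsidy — service 151 days ≥ 90 days ✓; dept Logistics ✗ → not eligible.
Fitness Allowance — status part-time ✓ (not excluded); service 151 days ≥ 90 days ✓; site Hamburg ✗ (not Leeds) → not eligible.
Wellness Stipend — service 151 days < 12 months (≈360 days) ✗ → not eligible.
Equity Grant Program — status part-time ✓ (not excluded); service 151 days ≥ 30 days ✓; grade L3 < L6 ✗ → not eligible.
Charitable Gift Match — status part-time ✓ (not excluded); service 151 days ≥ 2 months (≈60 days) ✓; age 57 ≥ 18 ✓; 32 hrs/wk ≥ 15 ✓; site Hamburg ✓ → eligible.
Annual Bonus Plan — status part-time ✗ (requires full-time) → not eligible.
Medical Plan — service 151 days < 180 days ✗ → not eligible.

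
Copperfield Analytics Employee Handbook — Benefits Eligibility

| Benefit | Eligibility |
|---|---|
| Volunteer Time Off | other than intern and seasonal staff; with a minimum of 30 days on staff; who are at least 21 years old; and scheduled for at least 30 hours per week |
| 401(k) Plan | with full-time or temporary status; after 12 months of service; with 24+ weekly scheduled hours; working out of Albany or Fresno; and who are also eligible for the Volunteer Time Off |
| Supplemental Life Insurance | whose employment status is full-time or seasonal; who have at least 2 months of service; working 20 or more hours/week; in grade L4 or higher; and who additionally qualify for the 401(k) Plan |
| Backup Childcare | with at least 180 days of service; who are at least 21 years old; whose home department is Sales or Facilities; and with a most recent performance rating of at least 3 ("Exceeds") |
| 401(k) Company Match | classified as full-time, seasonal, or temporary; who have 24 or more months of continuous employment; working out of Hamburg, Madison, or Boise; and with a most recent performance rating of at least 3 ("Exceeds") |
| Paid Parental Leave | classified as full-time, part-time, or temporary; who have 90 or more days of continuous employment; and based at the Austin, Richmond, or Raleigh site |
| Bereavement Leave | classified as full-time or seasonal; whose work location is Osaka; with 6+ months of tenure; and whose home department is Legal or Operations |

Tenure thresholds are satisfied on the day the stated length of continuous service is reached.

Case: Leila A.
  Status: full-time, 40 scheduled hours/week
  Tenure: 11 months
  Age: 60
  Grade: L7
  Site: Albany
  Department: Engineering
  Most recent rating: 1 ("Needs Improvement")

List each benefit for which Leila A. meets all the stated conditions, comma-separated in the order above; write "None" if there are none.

Volunteer Time Off — status full-time ✓ (not excluded); service 11 months ≥ 30 days ✓; age 60 ≥ 21 ✓; 40 hrs/wk ≥ 30 ✓ → eligible.
401(k) Plan — status full-time ✓; service 11 months < 12 months ✗ → not eligible.
Supplemental Life Insurance — status full-time ✓; service 11 months ≥ 2 months ✓; 40 hrs/wk ≥ 20 ✓; grade L7 ≥ L4 ✓; not eligible for 401(k) Plan ✗ → not eligible.
Backup Childcare — service 11 months ≥ 180 days ✓; age 60 ≥ 21 ✓; dept Engineering ✗ → not eligible.
401(k) Company Match — status full-time ✓; service 11 months < 24 months ✗ → not eligible.
Paid Parental Leave — status full-time ✓; service 11 months ≥ 90 days ✓; site Albany ✗ (not Austin, Richmond, or Raleigh) → not eligible.
Bereavement Leave — status full-time ✓; site Albany ✗ (not Osaka) → not eligible.

Volunteer Time Off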